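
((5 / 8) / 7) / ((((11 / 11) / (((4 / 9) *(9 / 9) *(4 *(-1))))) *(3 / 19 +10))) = -190/12159 = -0.02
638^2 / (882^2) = 101761/194481 = 0.52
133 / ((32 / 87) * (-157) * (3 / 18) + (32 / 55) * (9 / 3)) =-1909215/113104 = -16.88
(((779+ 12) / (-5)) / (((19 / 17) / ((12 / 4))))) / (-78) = 13447/2470 = 5.44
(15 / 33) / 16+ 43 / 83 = 7983/14608 = 0.55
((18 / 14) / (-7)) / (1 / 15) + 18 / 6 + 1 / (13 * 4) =673/2548 = 0.26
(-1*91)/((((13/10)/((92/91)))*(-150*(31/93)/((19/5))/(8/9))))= 13984/2925 = 4.78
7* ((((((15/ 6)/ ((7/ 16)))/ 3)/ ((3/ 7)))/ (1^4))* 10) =2800/9 = 311.11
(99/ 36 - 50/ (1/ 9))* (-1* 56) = 25046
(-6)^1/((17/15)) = -90/17 = -5.29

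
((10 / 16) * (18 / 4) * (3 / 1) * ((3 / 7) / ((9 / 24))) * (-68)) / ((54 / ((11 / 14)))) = -935/98 = -9.54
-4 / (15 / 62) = -248/15 = -16.53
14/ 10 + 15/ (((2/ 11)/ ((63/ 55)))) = 959/10 = 95.90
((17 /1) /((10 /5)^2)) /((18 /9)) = 17/8 = 2.12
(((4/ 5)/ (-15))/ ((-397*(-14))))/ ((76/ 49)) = -7/1131450 = 0.00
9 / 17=0.53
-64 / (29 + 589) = -32/309 = -0.10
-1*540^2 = -291600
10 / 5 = 2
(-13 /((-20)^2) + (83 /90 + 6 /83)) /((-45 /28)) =-2012143/3361500 = -0.60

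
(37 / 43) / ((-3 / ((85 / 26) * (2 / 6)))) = -3145/10062 = -0.31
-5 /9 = -0.56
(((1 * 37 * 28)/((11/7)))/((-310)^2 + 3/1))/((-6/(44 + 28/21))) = -70448/1359171 = -0.05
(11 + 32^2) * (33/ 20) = 6831/4 = 1707.75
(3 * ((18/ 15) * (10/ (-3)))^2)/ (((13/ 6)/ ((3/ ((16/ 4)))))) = 216/13 = 16.62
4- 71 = -67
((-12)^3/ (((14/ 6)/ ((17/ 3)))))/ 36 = -816/7 = -116.57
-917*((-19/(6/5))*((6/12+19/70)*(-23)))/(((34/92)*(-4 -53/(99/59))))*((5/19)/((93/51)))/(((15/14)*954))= 16008069/5788289 = 2.77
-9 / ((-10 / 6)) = 27/5 = 5.40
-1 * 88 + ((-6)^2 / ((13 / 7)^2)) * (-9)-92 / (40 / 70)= -342.94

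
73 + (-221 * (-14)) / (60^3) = 7885547/108000 = 73.01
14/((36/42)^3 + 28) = 2401/4910 = 0.49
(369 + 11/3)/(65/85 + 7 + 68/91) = 864773/19752 = 43.78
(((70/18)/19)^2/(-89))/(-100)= 49/10409796 = 0.00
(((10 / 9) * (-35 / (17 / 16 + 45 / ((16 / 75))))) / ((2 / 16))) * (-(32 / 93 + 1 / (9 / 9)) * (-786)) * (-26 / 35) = 17030000/14787 = 1151.69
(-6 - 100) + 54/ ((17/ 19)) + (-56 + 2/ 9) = -15518/153 = -101.42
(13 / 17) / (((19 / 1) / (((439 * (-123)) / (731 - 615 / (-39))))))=-3041831/1045228 = -2.91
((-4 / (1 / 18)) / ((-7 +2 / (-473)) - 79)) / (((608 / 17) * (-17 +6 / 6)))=-8041/5496320 = 0.00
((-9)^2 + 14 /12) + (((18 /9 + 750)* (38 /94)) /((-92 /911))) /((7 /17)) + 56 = -6928603/966 = -7172.47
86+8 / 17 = 1470/17 = 86.47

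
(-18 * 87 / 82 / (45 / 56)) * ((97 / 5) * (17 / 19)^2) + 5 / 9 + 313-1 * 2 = -191640884/3330225 = -57.55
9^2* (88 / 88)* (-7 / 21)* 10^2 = -2700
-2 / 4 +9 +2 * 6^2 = 161/2 = 80.50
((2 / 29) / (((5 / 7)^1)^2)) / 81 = 98/58725 = 0.00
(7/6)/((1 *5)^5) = 7/18750 = 0.00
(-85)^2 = 7225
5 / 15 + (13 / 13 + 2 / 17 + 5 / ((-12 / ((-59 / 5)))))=433/68 = 6.37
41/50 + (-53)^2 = 140491/50 = 2809.82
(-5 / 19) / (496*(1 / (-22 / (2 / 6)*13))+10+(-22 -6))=429/30286 = 0.01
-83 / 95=-0.87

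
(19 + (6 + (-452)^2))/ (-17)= -204329/17 = -12019.35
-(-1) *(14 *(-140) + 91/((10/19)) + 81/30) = -8922/5 = -1784.40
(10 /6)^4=625/81 = 7.72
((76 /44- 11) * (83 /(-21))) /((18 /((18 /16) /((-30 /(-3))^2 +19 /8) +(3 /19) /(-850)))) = 1317791/59909850 = 0.02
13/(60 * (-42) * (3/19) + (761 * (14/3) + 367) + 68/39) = 3211/869979 = 0.00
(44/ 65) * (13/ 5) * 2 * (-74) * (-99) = 644688/25 = 25787.52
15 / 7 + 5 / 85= 262/119 = 2.20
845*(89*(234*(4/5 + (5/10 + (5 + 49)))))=973167741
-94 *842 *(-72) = 5698656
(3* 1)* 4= 12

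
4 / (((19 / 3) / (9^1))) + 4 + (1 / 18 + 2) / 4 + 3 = 18055/1368 = 13.20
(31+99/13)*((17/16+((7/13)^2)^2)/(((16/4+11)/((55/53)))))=482211411/157428232 = 3.06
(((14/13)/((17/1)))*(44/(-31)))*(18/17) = -11088/116467 = -0.10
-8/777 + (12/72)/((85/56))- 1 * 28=-1842688/66045 = -27.90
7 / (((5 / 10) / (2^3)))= 112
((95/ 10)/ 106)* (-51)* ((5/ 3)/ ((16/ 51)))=-82365/3392 = -24.28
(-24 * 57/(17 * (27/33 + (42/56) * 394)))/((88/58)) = -6612/36941 = -0.18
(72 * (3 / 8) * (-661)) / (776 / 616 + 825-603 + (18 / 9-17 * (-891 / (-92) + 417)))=126428148/49789055 = 2.54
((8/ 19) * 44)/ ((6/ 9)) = 528/19 = 27.79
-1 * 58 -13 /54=-3145/54 = -58.24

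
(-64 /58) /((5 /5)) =-32/29 = -1.10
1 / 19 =0.05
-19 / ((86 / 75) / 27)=-38475/86 = -447.38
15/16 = 0.94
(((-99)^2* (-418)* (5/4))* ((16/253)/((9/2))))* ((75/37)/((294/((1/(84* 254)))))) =-862125/37070411 = -0.02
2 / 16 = 1/8 = 0.12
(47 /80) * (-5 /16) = -47/256 = -0.18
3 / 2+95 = 96.50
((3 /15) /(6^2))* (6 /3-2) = 0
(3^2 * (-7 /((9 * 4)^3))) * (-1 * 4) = 7/1296 = 0.01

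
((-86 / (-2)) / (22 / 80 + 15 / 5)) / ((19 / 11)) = 18920/2489 = 7.60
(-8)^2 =64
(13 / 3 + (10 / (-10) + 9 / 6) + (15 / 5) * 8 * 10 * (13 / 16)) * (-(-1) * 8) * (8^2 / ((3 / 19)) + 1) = 5846324/9 = 649591.56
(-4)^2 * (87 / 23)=1392/23 = 60.52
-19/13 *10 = -190/13 = -14.62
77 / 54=1.43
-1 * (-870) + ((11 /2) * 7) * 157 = 13829/2 = 6914.50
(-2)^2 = 4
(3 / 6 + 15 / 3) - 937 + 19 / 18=-8374/9 = -930.44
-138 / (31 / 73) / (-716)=5037/11098 = 0.45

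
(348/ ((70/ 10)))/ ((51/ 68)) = 464/7 = 66.29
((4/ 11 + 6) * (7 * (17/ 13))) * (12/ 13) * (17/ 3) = 566440/1859 = 304.70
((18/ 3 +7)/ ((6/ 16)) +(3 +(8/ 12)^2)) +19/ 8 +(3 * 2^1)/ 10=14791/360 = 41.09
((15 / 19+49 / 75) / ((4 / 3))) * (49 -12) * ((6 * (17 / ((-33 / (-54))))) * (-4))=-139668192/5225 = -26730.75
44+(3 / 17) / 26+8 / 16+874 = 202990/221 = 918.51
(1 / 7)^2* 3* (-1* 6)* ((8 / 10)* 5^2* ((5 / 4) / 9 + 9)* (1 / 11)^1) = -470/77 = -6.10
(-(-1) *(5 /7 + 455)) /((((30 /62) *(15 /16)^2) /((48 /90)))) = 40505344/70875 = 571.50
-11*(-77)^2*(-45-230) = 17935225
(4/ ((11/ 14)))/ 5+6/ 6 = 111/55 = 2.02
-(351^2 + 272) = -123473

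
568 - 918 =-350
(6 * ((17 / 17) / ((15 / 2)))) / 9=4/45 = 0.09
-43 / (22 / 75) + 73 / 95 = -304769/2090 = -145.82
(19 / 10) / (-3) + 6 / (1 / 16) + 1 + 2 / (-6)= 2881/30 = 96.03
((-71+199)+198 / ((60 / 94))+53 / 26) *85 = 972927/26 = 37420.27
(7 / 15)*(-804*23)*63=-2718324/5 = -543664.80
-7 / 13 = -0.54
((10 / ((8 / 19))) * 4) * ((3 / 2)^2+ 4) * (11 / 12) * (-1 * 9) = -78375/16 = -4898.44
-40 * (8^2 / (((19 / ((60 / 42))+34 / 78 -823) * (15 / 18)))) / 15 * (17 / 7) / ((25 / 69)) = 93689856/55232275 = 1.70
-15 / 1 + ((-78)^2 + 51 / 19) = 115362/19 = 6071.68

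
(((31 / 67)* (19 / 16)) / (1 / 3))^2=3122289/1149184 = 2.72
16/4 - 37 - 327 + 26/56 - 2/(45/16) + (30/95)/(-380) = -163862249/454860 = -360.25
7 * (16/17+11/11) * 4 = 924/17 = 54.35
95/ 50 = 19/10 = 1.90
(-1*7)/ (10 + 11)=-1/3 = -0.33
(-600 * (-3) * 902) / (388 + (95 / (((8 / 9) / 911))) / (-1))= -12988800/775801 = -16.74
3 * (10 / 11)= 30/11 = 2.73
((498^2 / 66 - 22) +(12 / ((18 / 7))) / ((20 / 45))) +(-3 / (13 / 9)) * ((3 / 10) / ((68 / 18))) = 182129131/48620 = 3745.97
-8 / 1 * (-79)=632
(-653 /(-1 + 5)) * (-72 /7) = 11754/7 = 1679.14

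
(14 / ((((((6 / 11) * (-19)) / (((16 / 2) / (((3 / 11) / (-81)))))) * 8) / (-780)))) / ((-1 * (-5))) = -62588.84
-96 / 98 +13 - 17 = -244/49 = -4.98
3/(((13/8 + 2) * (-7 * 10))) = -12/1015 = -0.01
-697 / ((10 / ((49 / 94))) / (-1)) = 34153/940 = 36.33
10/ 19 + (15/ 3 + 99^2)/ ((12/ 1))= 93217/114 = 817.69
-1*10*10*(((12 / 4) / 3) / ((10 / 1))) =-10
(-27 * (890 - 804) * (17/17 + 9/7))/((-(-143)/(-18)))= 668736/1001 = 668.07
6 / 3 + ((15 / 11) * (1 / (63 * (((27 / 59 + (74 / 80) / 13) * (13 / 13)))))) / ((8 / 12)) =2575042/1249171 = 2.06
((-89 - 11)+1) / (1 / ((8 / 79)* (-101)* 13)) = 1039896/79 = 13163.24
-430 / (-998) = 215/499 = 0.43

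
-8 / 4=-2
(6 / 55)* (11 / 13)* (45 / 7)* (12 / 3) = 216/91 = 2.37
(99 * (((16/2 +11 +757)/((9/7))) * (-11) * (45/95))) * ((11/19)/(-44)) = 1478862/361 = 4096.57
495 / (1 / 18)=8910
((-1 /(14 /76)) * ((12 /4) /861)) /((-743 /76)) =2888/1492687 = 0.00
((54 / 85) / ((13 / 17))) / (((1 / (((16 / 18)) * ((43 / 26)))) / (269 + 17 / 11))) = 3071232/9295 = 330.42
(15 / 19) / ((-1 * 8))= -15/152 = -0.10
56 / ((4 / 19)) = 266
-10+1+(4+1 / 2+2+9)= 13/2 = 6.50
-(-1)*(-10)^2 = 100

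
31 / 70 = 0.44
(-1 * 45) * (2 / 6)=-15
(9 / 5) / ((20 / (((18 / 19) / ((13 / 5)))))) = 81/2470 = 0.03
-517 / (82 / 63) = -32571/82 = -397.21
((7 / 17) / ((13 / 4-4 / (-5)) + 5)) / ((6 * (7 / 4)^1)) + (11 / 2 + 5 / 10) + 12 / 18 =61580/9231 = 6.67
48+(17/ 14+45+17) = 1557/14 = 111.21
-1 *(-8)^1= 8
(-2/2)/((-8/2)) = 1/4 = 0.25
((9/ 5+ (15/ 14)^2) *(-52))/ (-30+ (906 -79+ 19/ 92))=-3455244/17969035 = -0.19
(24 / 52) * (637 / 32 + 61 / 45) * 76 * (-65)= -581723/12 = -48476.92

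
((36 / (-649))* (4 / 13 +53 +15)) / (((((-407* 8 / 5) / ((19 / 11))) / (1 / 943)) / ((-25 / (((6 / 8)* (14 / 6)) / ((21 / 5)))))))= -615600/962687011 = 0.00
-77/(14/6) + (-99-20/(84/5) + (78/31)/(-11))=-955415/7161 = -133.42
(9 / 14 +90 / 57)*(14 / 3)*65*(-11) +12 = -7401.42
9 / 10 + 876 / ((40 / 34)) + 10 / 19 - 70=25689/38 = 676.03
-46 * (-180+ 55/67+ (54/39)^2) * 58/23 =232827892/11323 = 20562.39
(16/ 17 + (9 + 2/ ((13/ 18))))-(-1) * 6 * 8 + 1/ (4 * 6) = 322229/5304 = 60.75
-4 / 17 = -0.24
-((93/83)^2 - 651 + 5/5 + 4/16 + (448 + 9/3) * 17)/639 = -193401937/17608284 = -10.98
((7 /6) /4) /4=0.07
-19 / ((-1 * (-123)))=-19/123 = -0.15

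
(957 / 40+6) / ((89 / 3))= 3591/3560 = 1.01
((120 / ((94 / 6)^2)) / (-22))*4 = -0.09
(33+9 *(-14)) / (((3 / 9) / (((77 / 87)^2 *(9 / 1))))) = -1654191/841 = -1966.93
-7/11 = -0.64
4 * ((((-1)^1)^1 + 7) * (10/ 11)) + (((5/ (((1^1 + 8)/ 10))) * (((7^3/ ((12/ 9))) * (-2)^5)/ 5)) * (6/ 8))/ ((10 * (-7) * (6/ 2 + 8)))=30.73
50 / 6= 25/3 = 8.33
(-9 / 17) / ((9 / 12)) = -12/17 = -0.71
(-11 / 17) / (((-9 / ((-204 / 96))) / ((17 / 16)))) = -187/1152 = -0.16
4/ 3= 1.33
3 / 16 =0.19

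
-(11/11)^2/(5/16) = -16/5 = -3.20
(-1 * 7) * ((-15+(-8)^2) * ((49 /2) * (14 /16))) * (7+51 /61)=-28118111/488 = -57619.08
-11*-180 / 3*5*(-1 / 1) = -3300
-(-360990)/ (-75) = -24066/5 = -4813.20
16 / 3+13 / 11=215/33 = 6.52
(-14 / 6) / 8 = -7/24 = -0.29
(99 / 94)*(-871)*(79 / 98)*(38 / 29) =-129429729/133574 = -968.97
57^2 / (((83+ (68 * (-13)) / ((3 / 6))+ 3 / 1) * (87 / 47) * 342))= -893/292668 = 0.00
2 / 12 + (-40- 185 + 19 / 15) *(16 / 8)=-4473/10 = -447.30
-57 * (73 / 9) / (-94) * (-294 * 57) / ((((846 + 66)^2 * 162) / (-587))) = 2099699/5847552 = 0.36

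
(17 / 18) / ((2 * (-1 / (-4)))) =17/9 = 1.89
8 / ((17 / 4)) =32/17 = 1.88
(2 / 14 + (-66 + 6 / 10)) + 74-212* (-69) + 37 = 14673.74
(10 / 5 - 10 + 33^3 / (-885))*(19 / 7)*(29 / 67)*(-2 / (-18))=-7900789/1245195 = -6.35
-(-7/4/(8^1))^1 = 7/32 = 0.22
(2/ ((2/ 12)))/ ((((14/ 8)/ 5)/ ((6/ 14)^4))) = 19440/16807 = 1.16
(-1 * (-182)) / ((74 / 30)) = 2730/37 = 73.78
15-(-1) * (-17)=-2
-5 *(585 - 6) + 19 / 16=-46301/16 = -2893.81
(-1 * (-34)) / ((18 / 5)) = 9.44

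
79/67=1.18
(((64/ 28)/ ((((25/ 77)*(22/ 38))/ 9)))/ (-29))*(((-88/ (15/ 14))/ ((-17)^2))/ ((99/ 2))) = 68096/3142875 = 0.02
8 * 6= 48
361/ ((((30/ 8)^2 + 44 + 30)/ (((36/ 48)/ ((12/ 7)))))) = 2527/1409 = 1.79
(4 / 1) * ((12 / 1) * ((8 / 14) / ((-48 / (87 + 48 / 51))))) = -5980/119 = -50.25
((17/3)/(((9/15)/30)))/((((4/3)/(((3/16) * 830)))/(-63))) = -33334875/16 = -2083429.69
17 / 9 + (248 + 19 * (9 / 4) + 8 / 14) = 73889/252 = 293.21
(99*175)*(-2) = -34650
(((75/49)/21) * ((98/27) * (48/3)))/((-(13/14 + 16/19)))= -30400/12717 = -2.39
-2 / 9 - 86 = -776/9 = -86.22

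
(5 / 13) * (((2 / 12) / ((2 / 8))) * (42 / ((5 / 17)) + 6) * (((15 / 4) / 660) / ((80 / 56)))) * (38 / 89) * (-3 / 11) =-12369/699985 = -0.02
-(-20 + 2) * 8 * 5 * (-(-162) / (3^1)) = 38880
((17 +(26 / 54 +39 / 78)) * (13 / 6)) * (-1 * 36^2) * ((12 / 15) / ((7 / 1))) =-201968/35 = -5770.51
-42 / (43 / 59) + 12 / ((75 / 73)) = -49394/1075 = -45.95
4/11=0.36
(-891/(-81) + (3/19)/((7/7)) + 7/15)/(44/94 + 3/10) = 311422/20577 = 15.13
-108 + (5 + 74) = -29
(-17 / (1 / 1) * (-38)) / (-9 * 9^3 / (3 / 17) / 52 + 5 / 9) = -302328/334351 = -0.90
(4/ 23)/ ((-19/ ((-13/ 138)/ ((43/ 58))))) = 1508/1296579 = 0.00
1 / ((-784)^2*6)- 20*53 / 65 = -781842419/47943168 = -16.31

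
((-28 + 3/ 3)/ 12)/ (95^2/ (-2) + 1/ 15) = 135/270746 = 0.00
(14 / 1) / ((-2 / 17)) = -119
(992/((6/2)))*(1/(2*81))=496/243 = 2.04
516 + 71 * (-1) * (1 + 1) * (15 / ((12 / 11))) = -2873/2 = -1436.50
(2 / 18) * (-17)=-17/9 = -1.89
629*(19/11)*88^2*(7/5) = 58894528/5 = 11778905.60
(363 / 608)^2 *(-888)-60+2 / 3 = -52104101/138624 = -375.87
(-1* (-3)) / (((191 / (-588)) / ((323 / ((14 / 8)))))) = -1704.63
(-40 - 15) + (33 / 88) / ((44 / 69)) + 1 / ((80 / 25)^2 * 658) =-100821117/1852928 = -54.41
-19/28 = -0.68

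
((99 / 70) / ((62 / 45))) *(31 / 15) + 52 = 7577/140 = 54.12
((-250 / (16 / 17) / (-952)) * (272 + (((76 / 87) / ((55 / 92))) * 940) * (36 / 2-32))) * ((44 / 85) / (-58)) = 28347875/600474 = 47.21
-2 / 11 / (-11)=2/121 = 0.02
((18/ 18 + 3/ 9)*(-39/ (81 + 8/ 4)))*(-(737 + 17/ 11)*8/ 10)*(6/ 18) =563264/4565 = 123.39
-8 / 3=-2.67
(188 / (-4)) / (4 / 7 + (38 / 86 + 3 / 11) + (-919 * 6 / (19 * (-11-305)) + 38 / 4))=-233581117/58168676 = -4.02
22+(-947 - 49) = -974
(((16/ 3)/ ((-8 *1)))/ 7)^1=-0.10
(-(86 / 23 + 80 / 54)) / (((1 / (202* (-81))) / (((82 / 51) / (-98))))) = -26850244/19159 = -1401.44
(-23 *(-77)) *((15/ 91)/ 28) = 3795/364 = 10.43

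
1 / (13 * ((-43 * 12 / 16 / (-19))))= 76/1677 = 0.05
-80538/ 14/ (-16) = 40269/112 = 359.54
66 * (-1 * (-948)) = 62568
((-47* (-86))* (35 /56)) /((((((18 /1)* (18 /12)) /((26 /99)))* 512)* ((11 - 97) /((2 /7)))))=-3055/19160064 = 0.00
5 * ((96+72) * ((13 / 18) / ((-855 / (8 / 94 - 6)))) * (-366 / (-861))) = 1.78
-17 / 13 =-1.31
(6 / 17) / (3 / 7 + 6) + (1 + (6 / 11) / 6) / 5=766/2805 = 0.27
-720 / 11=-65.45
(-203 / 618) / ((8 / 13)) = -2639/4944 = -0.53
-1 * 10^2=-100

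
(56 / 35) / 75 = 8/375 = 0.02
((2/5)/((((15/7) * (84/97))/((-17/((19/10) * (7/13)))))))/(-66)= 21437/395010 = 0.05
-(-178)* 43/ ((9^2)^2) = 7654/6561 = 1.17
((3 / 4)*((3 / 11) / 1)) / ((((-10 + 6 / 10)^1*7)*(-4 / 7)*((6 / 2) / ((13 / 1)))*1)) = 195/8272 = 0.02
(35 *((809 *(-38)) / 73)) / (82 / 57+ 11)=-61330290/51757 = -1184.97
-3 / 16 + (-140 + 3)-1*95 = -3715/16 = -232.19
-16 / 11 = -1.45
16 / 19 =0.84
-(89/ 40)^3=-704969/64000 = -11.02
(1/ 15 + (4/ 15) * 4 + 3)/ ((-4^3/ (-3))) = 31/160 = 0.19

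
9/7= 1.29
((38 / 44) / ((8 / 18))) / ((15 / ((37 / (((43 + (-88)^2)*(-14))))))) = -2109/47967920 = 0.00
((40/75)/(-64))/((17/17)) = -1/120 = -0.01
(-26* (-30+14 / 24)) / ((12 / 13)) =59657/72 = 828.57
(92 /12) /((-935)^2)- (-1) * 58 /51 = 2982673/2622675 = 1.14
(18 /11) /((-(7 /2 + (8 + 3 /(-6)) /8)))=-288/781 = -0.37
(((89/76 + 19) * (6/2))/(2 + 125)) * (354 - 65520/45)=-133371/254 = -525.08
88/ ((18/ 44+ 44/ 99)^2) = 3449952/28561 = 120.79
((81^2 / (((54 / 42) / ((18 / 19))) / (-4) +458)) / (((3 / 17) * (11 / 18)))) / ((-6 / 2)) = -4164048/93973 = -44.31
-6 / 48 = -1/8 = -0.12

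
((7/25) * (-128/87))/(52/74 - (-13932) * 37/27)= -16576/768242625 = 0.00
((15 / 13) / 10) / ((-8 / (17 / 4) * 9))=-17/2496 = -0.01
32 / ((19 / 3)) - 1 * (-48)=1008/19 = 53.05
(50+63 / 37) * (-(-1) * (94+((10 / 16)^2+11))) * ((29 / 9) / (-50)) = -74838473/213120 = -351.16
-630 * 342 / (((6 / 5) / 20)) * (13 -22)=32319000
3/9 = 1/3 = 0.33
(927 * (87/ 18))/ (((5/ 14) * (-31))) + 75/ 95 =-1189488/2945 = -403.90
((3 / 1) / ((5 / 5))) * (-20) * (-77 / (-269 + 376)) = 4620/107 = 43.18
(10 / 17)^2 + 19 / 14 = 6891/4046 = 1.70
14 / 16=7/8 = 0.88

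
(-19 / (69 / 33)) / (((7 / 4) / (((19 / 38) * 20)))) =-8360/161 = -51.93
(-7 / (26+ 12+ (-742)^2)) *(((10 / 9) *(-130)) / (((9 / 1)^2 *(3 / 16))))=5600/46314099 = 0.00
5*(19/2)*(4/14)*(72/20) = 342/7 = 48.86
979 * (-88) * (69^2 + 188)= -426366248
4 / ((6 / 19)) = 38/3 = 12.67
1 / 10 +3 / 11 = 41/110 = 0.37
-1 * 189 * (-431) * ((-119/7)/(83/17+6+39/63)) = -494374671/4106 = -120402.99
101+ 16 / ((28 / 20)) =112.43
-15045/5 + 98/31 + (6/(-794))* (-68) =-36986533/12307 = -3005.32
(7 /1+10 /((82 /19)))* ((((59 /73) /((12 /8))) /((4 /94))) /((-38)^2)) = 0.08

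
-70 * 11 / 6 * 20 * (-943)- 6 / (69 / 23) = 7261094/3 = 2420364.67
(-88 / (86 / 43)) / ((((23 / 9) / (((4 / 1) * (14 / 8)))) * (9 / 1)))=-308/23 = -13.39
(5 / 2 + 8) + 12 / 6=25/2 = 12.50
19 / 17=1.12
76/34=38/17 = 2.24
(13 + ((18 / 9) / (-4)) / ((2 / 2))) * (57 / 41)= 17.38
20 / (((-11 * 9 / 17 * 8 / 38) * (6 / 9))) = -1615/66 = -24.47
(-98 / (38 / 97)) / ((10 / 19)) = -4753/10 = -475.30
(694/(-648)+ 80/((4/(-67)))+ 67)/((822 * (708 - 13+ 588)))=-412799/341698824 = 0.00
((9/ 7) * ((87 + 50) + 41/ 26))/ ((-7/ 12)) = -194562/637 = -305.43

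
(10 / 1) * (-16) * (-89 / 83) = 14240/83 = 171.57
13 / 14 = 0.93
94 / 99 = 0.95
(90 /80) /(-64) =-0.02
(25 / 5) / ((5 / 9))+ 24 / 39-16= -83/13 = -6.38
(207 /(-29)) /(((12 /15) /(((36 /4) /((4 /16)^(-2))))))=-5.02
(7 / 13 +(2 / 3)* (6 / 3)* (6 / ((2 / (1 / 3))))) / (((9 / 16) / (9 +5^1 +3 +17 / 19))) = 397120/6669 = 59.55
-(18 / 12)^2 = -9/4 = -2.25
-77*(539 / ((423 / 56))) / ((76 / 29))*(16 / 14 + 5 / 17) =-2407174/799 = -3012.73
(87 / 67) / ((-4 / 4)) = -87/67 = -1.30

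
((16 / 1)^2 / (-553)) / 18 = -128/4977 = -0.03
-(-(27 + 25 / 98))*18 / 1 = 24039/49 = 490.59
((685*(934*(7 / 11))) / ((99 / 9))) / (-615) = -895706/14883 = -60.18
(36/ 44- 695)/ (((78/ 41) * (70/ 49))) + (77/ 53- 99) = -40127449/113685 = -352.97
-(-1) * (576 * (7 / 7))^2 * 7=2322432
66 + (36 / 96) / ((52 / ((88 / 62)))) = 212817/3224 = 66.01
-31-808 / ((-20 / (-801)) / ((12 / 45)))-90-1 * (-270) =-212011/25 = -8480.44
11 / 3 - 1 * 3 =2/3 = 0.67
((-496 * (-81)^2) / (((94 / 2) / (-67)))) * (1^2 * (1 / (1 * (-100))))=-54508788/1175 = -46390.46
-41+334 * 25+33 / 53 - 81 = 8228.62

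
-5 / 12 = -0.42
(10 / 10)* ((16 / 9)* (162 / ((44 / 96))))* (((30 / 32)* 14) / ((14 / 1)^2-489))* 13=-1179360/3223 = -365.92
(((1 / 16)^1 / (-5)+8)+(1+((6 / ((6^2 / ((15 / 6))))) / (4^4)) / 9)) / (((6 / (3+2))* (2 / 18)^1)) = 1242457/18432 = 67.41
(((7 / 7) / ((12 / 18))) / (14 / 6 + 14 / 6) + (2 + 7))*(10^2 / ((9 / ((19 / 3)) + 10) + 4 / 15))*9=16736625/23317 = 717.79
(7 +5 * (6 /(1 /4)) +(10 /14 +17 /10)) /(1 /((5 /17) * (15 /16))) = 35.68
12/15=4/5 = 0.80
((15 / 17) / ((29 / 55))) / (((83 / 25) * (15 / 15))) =20625/40919 = 0.50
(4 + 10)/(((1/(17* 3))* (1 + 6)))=102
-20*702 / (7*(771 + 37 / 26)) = -365040/140581 = -2.60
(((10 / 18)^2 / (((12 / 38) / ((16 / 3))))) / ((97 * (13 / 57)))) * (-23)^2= 38193800/306423 = 124.64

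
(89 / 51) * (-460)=-40940/51 = -802.75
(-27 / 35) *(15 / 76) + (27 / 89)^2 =-253773/4213972 = -0.06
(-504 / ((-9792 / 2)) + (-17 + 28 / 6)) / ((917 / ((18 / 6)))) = -2495/62356 = -0.04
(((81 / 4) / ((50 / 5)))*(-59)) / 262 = -4779/10480 = -0.46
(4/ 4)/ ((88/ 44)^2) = 1/4 = 0.25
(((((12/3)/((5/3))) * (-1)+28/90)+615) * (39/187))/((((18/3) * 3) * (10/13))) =4661189/504900 = 9.23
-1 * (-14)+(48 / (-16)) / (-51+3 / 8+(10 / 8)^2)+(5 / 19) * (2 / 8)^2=3359477/238640 = 14.08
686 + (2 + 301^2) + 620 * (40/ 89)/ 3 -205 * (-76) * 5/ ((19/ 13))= 38630063/267 = 144681.88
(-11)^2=121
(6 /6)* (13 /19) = 13/19 = 0.68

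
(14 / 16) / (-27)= -7/216 = -0.03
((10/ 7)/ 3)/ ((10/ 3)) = 0.14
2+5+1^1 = 8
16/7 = 2.29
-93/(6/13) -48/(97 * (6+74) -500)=-243823/1210 = -201.51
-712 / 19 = -37.47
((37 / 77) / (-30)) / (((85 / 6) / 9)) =-333/32725 = -0.01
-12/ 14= -6/7 = -0.86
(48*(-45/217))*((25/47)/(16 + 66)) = -27000/418159 = -0.06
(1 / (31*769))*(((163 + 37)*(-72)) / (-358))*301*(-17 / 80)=-0.11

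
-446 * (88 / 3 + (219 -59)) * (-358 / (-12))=-22672856/9 = -2519206.22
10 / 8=5/4 = 1.25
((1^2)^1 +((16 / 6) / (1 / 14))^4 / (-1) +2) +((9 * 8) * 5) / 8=-157348048/81 = -1942568.49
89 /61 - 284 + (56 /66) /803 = -456708557/1616439 = -282.54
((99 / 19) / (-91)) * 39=-2.23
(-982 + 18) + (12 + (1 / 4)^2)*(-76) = -7523/4 = -1880.75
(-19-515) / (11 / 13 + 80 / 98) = -113386/353 = -321.21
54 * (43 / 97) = 2322/97 = 23.94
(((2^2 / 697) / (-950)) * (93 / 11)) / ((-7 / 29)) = 5394/25492775 = 0.00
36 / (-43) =-36/43 = -0.84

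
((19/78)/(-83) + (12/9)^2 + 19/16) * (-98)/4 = -22553573/310752 = -72.58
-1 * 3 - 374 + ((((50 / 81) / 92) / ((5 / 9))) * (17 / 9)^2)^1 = -12640873/33534 = -376.96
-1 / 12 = -0.08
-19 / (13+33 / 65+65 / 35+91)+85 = 4105015/48396 = 84.82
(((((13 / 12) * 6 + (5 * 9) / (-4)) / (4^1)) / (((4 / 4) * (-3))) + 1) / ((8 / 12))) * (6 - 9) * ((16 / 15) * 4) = -134/5 = -26.80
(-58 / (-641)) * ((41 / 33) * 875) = 2080750/21153 = 98.37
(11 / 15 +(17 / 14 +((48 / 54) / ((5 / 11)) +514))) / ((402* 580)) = 11251/5065200 = 0.00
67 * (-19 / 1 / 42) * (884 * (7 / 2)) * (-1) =281333/3 = 93777.67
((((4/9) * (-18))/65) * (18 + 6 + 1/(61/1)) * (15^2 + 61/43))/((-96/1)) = 713162/102297 = 6.97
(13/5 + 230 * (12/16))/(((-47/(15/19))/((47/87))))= -1751/1102 = -1.59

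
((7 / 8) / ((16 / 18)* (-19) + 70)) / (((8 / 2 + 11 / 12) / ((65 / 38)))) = 12285/2143352 = 0.01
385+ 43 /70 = 26993/70 = 385.61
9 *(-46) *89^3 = -291857166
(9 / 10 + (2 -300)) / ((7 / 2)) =-2971/35 = -84.89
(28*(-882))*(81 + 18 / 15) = -10150056/5 = -2030011.20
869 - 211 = 658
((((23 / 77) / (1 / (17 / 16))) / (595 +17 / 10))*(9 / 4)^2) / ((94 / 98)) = 2415/860288 = 0.00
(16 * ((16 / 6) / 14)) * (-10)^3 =-64000/21 = -3047.62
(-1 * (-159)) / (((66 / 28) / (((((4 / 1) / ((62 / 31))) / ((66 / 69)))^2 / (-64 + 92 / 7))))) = -1373813/236918 = -5.80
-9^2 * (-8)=648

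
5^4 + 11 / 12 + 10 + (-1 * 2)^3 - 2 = 7511/12 = 625.92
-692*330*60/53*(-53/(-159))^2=-1522400/53 = -28724.53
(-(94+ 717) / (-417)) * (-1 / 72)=-0.03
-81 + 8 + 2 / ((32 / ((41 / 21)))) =-24487/336 = -72.88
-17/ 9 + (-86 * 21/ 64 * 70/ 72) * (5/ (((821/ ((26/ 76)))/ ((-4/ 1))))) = -14917387/8985024 = -1.66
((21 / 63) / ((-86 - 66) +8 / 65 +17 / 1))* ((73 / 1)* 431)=-2045095/26301 = -77.76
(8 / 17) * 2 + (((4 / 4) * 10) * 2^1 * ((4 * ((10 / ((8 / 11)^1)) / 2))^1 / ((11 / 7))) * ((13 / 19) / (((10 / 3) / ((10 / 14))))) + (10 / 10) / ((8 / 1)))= 135355/2584 = 52.38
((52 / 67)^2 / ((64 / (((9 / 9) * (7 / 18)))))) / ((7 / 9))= 169/35912 = 0.00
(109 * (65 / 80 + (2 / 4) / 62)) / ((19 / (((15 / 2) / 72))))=221815/452352 = 0.49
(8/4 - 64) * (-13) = 806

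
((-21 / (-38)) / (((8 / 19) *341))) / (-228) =-7/414656 = 0.00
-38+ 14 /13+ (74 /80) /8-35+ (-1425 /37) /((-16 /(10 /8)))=-5294739/76960 = -68.80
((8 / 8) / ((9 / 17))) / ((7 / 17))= 289/63 = 4.59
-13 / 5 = -2.60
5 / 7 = 0.71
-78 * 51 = -3978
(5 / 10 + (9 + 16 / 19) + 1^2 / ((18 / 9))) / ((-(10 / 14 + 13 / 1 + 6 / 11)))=-7931/10431 = -0.76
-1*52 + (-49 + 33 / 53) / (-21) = -55312/1113 = -49.70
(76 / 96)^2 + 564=325225/576 = 564.63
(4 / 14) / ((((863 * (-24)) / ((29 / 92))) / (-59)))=1711/6669264 = 0.00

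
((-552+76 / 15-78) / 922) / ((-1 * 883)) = 4687/6105945 = 0.00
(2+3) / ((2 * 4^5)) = 5/2048 = 0.00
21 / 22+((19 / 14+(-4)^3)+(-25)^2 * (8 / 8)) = 43375/77 = 563.31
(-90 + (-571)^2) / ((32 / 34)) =5541167/16 = 346322.94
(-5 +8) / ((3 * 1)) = 1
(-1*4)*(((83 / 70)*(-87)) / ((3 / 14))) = 9628/5 = 1925.60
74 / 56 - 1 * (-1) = 65/28 = 2.32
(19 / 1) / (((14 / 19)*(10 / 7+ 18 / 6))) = 361/62 = 5.82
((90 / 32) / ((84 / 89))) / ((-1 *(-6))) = 445/896 = 0.50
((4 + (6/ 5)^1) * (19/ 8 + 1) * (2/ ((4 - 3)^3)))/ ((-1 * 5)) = -351/50 = -7.02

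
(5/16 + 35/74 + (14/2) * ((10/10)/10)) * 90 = 39573/296 = 133.69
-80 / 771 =-0.10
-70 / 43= -1.63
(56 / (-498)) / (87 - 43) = -7/2739 = 0.00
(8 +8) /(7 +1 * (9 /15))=40/19 = 2.11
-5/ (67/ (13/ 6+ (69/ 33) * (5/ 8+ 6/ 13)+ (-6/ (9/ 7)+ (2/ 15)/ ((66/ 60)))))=1835/229944 = 0.01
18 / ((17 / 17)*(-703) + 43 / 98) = -1764/68851 = -0.03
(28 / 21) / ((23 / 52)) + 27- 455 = -29324/69 = -424.99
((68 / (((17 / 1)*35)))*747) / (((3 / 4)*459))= 1328/5355 = 0.25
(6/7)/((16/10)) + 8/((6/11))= 1277/84 = 15.20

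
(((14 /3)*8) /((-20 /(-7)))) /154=14/165 = 0.08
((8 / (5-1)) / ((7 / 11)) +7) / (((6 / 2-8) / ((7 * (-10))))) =142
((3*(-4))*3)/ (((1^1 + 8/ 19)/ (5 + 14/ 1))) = -481.33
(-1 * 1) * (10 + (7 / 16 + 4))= -231/16 = -14.44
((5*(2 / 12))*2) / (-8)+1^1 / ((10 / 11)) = 107/120 = 0.89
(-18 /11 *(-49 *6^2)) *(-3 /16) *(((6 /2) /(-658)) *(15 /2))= 18.51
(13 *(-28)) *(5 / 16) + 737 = 2493/4 = 623.25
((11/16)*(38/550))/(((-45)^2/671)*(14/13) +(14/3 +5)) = 497211/135206800 = 0.00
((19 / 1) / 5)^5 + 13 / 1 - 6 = 2497974/3125 = 799.35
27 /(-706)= -27/706 = -0.04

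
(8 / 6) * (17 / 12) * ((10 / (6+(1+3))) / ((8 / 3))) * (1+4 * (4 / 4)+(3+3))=7.79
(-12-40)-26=-78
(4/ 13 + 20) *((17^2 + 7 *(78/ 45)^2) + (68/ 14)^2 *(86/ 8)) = 546846784/47775 = 11446.30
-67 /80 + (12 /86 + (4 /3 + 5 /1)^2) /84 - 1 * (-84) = 54380471/650160 = 83.64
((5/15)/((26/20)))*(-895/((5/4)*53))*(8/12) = -14320/6201 = -2.31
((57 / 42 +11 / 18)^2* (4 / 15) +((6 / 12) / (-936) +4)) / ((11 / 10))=62319337/13621608 = 4.58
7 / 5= 1.40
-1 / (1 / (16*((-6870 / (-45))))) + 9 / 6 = -14647/6 = -2441.17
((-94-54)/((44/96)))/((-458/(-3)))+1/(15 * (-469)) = -37484999/17721165 = -2.12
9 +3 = 12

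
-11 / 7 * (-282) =3102/7 = 443.14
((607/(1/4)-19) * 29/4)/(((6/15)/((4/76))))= 349305/152 = 2298.06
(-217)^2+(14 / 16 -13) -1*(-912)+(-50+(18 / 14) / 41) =47938.91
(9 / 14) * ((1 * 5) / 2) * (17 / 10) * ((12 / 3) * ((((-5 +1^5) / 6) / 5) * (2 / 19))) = -102/665 = -0.15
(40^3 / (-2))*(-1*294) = 9408000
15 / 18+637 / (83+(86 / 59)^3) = 291123701/35365026 = 8.23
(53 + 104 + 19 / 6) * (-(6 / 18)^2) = -961/54 = -17.80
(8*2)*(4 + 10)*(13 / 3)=2912/3 = 970.67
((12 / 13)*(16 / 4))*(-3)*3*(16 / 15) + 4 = -2044/65 = -31.45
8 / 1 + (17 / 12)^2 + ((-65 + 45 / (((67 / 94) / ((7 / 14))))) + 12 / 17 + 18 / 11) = -38038607/1804176 = -21.08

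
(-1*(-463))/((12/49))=1890.58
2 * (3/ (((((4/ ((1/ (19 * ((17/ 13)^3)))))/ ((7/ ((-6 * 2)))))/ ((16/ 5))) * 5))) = -30758/2333675 = -0.01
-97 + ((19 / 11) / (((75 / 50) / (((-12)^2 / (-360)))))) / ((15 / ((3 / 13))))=-1040401/10725 = -97.01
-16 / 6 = -8/3 = -2.67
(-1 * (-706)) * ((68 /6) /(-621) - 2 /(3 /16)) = -14053636/1863 = -7543.55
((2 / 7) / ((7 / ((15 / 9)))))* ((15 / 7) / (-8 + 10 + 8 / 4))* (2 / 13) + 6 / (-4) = -1.49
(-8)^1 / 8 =-1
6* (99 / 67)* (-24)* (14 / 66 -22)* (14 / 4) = 1087128/67 = 16225.79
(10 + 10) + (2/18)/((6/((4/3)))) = 1622/81 = 20.02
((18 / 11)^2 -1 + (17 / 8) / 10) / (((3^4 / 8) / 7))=14231/10890 = 1.31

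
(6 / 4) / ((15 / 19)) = 19/10 = 1.90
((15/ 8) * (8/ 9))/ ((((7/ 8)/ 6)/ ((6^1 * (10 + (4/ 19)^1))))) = 93120/133 = 700.15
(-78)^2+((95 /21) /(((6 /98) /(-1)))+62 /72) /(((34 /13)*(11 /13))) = 7406425/1224 = 6051.00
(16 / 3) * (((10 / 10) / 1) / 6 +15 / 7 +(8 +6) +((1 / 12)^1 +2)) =2060/21 = 98.10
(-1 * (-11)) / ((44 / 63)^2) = 3969/176 = 22.55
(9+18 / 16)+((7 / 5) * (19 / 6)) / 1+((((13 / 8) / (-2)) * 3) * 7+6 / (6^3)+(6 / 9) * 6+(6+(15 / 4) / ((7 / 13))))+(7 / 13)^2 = 14.78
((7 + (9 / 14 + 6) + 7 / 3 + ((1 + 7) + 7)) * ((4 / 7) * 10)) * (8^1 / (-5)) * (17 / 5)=-707744/735 = -962.92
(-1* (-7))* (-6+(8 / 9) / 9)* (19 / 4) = -31787/162 = -196.22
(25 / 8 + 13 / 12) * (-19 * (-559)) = 1072721/24 = 44696.71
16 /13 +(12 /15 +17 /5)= 353/65 = 5.43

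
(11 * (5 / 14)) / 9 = 55/126 = 0.44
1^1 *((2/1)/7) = 2/7 = 0.29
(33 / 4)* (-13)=-429/4 = -107.25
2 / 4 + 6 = 13/2 = 6.50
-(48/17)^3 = -110592/4913 = -22.51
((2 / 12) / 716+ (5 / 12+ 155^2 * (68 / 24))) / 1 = 292434091/4296 = 68071.25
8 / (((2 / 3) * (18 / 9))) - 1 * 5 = 1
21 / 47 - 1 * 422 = -19813/47 = -421.55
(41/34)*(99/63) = 451/238 = 1.89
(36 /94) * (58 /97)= 1044/4559 = 0.23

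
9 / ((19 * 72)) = 1/152 = 0.01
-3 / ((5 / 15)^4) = -243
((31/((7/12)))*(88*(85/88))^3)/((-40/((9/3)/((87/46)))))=-262722675/203 = -1294200.37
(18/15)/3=2/5 = 0.40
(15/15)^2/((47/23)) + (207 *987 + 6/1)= 9602828/47 = 204315.49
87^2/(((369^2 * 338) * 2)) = 841/10227204 = 0.00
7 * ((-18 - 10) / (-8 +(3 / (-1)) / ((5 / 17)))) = 140/13 = 10.77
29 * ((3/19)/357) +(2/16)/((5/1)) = 3421/90440 = 0.04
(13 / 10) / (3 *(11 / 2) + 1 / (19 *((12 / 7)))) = 1482/18845 = 0.08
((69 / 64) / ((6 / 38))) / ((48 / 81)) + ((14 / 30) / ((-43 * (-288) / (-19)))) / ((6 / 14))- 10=27120193/17832960 = 1.52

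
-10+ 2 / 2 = -9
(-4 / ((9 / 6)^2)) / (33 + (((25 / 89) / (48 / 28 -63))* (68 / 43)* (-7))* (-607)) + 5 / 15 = -1713479/3615739 = -0.47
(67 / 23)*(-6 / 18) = -67/69 = -0.97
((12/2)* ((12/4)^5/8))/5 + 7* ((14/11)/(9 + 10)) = 154321/4180 = 36.92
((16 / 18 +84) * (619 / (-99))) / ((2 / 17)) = -4019786/891 = -4511.54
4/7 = 0.57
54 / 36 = 3/2 = 1.50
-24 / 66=-4/11 = -0.36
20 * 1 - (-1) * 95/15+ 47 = 220/3 = 73.33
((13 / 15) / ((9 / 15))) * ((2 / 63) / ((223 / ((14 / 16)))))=13/72252 = 0.00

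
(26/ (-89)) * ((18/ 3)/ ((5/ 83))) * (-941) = 12184068/445 = 27379.93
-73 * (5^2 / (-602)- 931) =40915551/602 = 67966.03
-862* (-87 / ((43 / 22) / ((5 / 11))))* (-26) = -19498440/43 = -453452.09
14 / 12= 7/6 = 1.17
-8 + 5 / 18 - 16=-427/18 = -23.72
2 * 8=16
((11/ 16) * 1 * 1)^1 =11/16 = 0.69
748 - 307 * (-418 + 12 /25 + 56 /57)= 183290662/1425 = 128625.03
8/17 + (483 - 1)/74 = 4393/629 = 6.98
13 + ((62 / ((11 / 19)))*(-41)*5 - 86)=-242293/11 = -22026.64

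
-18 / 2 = -9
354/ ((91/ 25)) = 97.25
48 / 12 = 4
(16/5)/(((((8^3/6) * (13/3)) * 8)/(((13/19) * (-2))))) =-9/6080 = 0.00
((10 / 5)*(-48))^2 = 9216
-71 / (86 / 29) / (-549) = 2059/47214 = 0.04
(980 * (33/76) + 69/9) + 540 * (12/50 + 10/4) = 545146/285 = 1912.79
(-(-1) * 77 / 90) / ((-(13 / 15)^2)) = -385/338 = -1.14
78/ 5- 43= -137/5 = -27.40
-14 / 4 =-7/2 = -3.50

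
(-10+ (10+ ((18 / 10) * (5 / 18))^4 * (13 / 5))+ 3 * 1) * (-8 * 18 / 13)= -2277/65 = -35.03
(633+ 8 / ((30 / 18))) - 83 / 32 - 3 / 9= 304739/480 = 634.87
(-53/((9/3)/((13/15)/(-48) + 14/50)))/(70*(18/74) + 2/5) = -1849223/6963840 = -0.27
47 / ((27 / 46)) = 2162/27 = 80.07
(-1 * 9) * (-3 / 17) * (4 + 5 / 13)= 1539/221 = 6.96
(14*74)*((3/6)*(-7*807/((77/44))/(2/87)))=-72736524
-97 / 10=-9.70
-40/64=-5/8 = -0.62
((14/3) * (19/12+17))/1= 1561/18 = 86.72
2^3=8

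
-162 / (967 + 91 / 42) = -972/5815 = -0.17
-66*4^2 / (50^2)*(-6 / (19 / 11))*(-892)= -15542208/11875 = -1308.82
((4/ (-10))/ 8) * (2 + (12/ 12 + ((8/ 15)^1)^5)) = -2310893/15187500 = -0.15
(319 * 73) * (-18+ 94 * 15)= 32415504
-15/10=-3/2 = -1.50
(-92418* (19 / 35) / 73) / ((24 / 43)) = -172387/140 = -1231.34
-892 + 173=-719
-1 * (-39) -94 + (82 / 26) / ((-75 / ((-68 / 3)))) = -158087/2925 = -54.05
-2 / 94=-1/47 = -0.02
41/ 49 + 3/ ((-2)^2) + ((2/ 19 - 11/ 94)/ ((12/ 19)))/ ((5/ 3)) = 1.58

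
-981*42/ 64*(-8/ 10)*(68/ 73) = 350217/730 = 479.75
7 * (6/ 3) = 14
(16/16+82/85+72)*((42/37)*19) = 5017026/3145 = 1595.24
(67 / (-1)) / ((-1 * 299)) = 67/299 = 0.22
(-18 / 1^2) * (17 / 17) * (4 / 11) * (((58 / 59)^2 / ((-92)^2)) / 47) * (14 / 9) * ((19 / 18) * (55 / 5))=-223706/778932927 = 0.00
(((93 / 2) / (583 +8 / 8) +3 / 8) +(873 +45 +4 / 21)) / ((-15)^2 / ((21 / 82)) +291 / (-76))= 428118013/407657988 = 1.05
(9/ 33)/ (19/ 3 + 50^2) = 9/82709 = 0.00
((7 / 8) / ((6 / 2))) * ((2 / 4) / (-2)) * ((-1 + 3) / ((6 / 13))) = -91/288 = -0.32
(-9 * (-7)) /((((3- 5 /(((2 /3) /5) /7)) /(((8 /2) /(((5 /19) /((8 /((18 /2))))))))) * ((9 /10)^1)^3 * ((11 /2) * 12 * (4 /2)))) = -425600/12485583 = -0.03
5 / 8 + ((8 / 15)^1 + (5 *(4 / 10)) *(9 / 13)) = 3967/1560 = 2.54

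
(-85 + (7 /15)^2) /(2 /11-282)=52459/174375 = 0.30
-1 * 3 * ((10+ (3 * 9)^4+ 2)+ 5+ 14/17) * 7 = -189730800/17 = -11160635.29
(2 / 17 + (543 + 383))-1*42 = 884.12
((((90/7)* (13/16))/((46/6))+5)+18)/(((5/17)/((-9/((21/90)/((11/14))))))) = -158432571/63112 = -2510.34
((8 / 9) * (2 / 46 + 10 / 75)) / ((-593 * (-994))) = 244/915108705 = 0.00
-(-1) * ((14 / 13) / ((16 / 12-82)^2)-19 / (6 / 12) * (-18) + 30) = 271795587/380666 = 714.00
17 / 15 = 1.13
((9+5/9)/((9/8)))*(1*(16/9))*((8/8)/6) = 5504/2187 = 2.52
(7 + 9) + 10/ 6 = 53/3 = 17.67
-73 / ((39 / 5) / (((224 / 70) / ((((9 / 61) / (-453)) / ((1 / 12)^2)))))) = 672403/1053 = 638.56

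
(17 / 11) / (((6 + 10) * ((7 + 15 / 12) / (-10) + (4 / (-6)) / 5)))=-51/506 = -0.10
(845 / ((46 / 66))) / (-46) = -27885/1058 = -26.36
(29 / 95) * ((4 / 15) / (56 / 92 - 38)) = -667/306375 = 0.00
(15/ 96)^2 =25/1024 = 0.02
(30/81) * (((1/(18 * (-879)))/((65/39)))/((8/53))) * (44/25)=-583/3559950 = 0.00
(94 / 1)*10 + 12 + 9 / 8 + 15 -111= 6857/8 = 857.12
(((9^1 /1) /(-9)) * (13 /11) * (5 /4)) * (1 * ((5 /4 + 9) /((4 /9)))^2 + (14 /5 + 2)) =-8930337/11264 = -792.82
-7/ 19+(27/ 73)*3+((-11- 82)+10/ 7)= -881871/9709 = -90.83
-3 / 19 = -0.16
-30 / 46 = -15/23 = -0.65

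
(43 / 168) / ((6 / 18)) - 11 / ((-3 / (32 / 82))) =15145/6888 = 2.20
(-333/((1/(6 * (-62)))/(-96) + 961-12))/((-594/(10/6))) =367040/372797579 = 0.00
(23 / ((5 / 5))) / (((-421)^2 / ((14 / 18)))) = 161/1595169 = 0.00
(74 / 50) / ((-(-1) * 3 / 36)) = 444/25 = 17.76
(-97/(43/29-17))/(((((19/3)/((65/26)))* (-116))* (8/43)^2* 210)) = -179353/61286400 = 0.00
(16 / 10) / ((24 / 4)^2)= 2/45 = 0.04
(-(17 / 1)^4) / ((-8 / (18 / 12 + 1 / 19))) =4927739/304 = 16209.67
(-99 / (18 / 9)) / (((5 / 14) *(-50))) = 693/250 = 2.77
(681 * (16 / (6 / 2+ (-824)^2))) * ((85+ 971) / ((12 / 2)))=1917696/678979 = 2.82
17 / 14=1.21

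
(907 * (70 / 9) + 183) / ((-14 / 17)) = -1107329/126 = -8788.33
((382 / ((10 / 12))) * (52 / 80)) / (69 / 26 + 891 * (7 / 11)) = 64558/123425 = 0.52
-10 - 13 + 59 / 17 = -332/17 = -19.53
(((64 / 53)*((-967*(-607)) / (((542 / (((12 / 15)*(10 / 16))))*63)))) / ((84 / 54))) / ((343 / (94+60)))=103306544/34485563 = 3.00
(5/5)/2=1/2 = 0.50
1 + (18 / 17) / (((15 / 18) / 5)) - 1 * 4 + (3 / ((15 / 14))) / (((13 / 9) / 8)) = 20841/1105 = 18.86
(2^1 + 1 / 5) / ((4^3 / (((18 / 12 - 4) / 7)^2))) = 55/12544 = 0.00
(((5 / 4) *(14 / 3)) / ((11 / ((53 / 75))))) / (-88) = -371/87120 = 0.00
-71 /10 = -7.10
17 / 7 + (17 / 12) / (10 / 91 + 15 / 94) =744073/96810 = 7.69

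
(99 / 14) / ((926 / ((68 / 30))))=0.02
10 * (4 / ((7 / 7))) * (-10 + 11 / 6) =-980/3 = -326.67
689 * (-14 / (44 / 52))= -125398/11 = -11399.82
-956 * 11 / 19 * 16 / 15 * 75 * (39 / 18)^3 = -231036520/513 = -450363.59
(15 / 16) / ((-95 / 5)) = -15/304 = -0.05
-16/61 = -0.26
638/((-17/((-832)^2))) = -441638912/17 = -25978759.53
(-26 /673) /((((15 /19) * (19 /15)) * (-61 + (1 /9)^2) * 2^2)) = 81/511480 = 0.00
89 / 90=0.99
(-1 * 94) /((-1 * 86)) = 47/43 = 1.09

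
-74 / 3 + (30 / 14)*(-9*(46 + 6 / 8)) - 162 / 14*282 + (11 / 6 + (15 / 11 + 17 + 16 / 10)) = -2750629/660 = -4167.62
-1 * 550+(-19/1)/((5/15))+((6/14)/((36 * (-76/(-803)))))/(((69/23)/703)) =-582145/1008 = -577.52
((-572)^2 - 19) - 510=326655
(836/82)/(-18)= -209/369 = -0.57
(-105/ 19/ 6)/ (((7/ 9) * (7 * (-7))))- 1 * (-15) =27975/1862 = 15.02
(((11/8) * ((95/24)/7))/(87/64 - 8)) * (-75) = 1045/119 = 8.78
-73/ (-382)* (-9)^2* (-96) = -283824/191 = -1485.99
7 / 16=0.44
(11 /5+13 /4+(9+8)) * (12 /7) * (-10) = -2694/7 = -384.86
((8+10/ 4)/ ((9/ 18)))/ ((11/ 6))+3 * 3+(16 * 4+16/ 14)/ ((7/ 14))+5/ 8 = 93241/616 = 151.37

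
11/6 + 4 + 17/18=61/9 = 6.78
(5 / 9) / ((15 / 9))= 1/3 = 0.33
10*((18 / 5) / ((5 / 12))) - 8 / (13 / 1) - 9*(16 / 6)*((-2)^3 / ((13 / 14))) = 19016/65 = 292.55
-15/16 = -0.94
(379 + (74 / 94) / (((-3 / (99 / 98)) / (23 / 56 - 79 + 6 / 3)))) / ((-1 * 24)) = -102994613/6190464 = -16.64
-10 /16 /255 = -1/408 = 0.00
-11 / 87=-0.13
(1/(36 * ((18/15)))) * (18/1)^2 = 15/2 = 7.50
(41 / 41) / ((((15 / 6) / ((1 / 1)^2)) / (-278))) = -556/5 = -111.20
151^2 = 22801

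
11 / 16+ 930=14891/16 = 930.69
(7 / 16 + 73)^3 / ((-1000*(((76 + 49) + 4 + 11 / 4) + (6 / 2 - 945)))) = 12977875/26550272 = 0.49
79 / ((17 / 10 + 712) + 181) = 790/8947 = 0.09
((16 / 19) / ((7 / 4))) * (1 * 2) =128/133 = 0.96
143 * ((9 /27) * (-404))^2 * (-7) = -163379216/9 = -18153246.22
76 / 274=0.28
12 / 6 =2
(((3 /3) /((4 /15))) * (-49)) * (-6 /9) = 245/2 = 122.50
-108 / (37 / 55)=-5940/37 = -160.54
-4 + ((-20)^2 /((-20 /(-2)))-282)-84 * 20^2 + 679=-33167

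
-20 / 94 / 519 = -10/24393 = 0.00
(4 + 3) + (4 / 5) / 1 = 39/5 = 7.80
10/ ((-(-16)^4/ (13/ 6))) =-65/196608 = 0.00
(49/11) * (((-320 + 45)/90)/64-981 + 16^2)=-40927495/12672 = -3229.76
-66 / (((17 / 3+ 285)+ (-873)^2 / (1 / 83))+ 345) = -99/94886014 = 0.00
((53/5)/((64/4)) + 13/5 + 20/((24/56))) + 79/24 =12773/240 = 53.22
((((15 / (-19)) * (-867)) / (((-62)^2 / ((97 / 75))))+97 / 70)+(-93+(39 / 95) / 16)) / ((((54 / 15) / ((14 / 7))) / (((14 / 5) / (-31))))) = 934142611/203770440 = 4.58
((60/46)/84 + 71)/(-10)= -22867/3220 = -7.10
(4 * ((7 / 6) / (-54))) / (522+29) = -7/44631 = 0.00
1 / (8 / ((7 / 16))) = 7/128 = 0.05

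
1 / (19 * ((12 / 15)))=5/76 = 0.07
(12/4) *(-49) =-147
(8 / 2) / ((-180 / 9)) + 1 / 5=0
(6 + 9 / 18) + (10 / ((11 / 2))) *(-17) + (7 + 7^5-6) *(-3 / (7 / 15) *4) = -432230.12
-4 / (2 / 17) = -34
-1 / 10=-0.10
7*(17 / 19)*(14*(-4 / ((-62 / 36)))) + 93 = 174729/589 = 296.65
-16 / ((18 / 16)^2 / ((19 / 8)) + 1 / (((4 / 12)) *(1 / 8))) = -2432/3729 = -0.65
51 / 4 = 12.75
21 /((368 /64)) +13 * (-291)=-86925/23 = -3779.35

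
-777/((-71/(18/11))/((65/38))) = 454545/14839 = 30.63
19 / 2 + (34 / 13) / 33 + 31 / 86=183358/18447 = 9.94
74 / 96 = 37/48 = 0.77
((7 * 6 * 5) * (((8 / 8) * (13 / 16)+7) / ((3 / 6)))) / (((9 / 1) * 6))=4375/72 = 60.76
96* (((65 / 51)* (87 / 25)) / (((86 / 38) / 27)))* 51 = 259067.39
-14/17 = -0.82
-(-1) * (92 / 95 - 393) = -37243/95 = -392.03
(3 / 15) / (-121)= -1/605 = 0.00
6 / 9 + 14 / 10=31/15 = 2.07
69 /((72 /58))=667/12 = 55.58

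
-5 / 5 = -1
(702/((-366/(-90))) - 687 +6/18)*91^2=-778993670/183 = -4256796.01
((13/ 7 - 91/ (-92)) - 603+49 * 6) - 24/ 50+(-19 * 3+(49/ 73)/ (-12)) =-641166691/1762950 = -363.69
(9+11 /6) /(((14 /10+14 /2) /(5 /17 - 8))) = -42575/4284 = -9.94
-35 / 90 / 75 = -7/1350 = -0.01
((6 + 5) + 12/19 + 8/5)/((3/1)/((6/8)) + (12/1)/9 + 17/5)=3771/2489 = 1.52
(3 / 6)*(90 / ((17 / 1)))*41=108.53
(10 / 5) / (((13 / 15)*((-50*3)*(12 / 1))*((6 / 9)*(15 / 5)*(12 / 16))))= -1/1170 = 0.00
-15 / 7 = -2.14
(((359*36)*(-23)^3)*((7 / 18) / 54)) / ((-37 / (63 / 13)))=214029697/1443 = 148322.73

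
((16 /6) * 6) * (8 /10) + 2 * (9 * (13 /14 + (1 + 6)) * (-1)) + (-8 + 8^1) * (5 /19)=-4547/35 = -129.91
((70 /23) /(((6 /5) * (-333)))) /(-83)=175/1907091 = 0.00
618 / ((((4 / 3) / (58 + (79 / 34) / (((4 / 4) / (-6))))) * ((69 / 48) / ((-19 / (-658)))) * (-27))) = -15.19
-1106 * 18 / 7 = -2844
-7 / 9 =-0.78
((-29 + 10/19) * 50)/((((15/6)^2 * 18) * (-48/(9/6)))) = 541/1368 = 0.40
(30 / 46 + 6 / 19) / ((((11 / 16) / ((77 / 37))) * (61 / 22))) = 1042272/986309 = 1.06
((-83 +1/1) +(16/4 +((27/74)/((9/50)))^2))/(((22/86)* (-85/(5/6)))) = 1449917/512006 = 2.83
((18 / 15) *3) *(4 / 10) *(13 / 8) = 117/50 = 2.34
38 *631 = 23978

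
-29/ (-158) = 29/158 = 0.18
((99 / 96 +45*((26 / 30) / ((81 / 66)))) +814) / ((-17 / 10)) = -1219405/2448 = -498.12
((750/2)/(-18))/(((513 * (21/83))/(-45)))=7.22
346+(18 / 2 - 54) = 301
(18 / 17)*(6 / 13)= 108/221 = 0.49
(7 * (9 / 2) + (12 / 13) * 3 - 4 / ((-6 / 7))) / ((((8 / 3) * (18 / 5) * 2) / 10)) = 75925/3744 = 20.28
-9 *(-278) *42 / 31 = 105084/31 = 3389.81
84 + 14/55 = 4634/55 = 84.25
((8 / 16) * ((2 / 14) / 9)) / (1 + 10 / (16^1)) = 4/819 = 0.00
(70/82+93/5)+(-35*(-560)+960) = 4218788/205 = 20579.45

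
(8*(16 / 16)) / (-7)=-8/7 = -1.14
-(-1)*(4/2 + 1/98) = 197/98 = 2.01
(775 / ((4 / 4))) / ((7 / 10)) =7750/7 = 1107.14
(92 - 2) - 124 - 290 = -324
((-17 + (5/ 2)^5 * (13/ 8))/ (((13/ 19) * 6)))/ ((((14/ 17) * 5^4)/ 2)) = 3905393/29120000 = 0.13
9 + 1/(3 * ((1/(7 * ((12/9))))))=109/9 = 12.11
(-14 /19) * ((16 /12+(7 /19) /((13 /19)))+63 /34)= -34573/12597 = -2.74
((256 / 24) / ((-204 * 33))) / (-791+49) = 4/1873179 = 0.00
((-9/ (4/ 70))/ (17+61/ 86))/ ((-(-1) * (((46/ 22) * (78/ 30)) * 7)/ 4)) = -425700/455377 = -0.93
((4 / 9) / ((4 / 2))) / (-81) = -2/729 = 0.00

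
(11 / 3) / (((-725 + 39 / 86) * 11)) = -86/186933 = 0.00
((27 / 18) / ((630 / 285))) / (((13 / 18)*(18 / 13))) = 19/28 = 0.68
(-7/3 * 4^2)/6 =-56/9 = -6.22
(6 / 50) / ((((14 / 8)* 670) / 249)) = 0.03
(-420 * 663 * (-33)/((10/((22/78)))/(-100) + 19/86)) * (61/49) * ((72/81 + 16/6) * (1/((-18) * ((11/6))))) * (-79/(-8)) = 637651300/7 = 91093042.86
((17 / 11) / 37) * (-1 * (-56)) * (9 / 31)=8568/12617 = 0.68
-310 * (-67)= 20770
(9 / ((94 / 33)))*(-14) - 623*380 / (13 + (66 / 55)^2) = -14680001/893 = -16438.97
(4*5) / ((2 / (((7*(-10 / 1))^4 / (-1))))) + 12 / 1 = -240099988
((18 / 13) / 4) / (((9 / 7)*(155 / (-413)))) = -2891/4030 = -0.72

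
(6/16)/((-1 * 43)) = -3/344 = -0.01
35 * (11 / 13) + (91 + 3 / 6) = 3149/26 = 121.12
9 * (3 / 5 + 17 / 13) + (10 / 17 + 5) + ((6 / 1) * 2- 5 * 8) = -5793/1105 = -5.24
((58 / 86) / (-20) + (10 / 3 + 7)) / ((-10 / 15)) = -26573/1720 = -15.45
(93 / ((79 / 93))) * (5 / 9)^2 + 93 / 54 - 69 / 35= 185483/5530 = 33.54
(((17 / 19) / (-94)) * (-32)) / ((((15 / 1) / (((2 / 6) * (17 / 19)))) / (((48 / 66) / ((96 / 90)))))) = 2312/559911 = 0.00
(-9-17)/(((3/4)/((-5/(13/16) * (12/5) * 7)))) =3584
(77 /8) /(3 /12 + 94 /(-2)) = -7/34 = -0.21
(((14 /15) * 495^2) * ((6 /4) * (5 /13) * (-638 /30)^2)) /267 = 258574701/1157 = 223487.21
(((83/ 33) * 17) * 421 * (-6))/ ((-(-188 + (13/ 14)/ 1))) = -577.35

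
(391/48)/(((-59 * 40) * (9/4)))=-391/254880 = 0.00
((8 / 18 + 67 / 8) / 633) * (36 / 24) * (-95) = -60325/30384 = -1.99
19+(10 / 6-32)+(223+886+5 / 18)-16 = 19475/18 = 1081.94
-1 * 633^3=-253636137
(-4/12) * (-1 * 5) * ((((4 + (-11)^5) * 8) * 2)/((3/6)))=-25767520/3 = -8589173.33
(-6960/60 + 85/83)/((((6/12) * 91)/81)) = -1545966/7553 = -204.68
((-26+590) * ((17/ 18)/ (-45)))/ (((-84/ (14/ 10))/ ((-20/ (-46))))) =799/9315 = 0.09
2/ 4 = 1/2 = 0.50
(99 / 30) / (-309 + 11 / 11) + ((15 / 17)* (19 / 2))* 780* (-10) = -311220051/4760 = -65382.36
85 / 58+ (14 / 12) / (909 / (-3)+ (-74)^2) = 94237/64293 = 1.47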